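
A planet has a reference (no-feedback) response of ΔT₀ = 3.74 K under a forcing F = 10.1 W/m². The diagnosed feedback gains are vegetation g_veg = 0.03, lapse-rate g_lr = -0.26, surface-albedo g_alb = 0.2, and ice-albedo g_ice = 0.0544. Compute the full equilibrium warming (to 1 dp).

Total gain g = 0.03 − 0.26 + 0.2 + 0.0544 = 0.0244.
Amplification A = 1/(1 − 0.0244) = 1.025.
ΔT = 3.74 × 1.025 = 3.8 K.

3.8 K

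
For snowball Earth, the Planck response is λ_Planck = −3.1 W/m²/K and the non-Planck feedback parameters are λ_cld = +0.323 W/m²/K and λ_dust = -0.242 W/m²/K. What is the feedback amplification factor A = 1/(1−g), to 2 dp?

Convert to gains: g_cld = 0.323/3.1 = 0.1042; g_dust = -0.242/3.1 = -0.07806.
Total gain g = 0.02614.
A = 1/(1 − 0.02614) = 1.03.

1.03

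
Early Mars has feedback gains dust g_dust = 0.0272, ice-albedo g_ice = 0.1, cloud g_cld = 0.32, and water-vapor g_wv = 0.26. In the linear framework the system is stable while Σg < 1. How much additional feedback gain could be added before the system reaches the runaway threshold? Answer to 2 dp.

Current total gain = 0.0272 + 0.1 + 0.32 + 0.26 = 0.7072.
Margin to runaway = 1 − 0.7072 = 0.29.

0.29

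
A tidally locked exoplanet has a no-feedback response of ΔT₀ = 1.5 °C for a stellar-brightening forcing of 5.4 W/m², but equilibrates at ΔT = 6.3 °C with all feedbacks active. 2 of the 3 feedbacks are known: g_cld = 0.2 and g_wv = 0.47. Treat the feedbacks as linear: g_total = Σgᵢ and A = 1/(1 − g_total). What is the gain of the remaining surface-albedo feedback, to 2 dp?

Amplification A = ΔT/ΔT₀ = 6.3/1.5 = 4.2.
Total gain g = 1 − 1/A = 1 − 1/4.2 = 0.7619.
Known gains sum to 0.2 + 0.47 = 0.67.
g_alb = 0.7619 − 0.67 = 0.09.

0.09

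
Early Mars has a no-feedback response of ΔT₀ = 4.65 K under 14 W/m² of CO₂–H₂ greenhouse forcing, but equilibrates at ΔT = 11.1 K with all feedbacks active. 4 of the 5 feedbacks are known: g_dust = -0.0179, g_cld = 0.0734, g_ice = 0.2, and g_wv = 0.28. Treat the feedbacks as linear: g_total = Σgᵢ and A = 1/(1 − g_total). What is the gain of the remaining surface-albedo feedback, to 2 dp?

Amplification A = ΔT/ΔT₀ = 11.1/4.65 = 2.387.
Total gain g = 1 − 1/A = 1 − 1/2.387 = 0.5811.
Known gains sum to -0.0179 + 0.0734 + 0.2 + 0.28 = 0.5355.
g_alb = 0.5811 − 0.5355 = 0.05.

0.05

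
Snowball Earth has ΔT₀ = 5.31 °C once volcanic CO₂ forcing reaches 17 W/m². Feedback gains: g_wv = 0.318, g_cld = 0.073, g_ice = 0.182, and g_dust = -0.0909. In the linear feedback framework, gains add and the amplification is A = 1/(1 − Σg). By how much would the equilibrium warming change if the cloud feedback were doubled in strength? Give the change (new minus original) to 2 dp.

1.68 °C

Original: g = 0.4821, ΔT = 5.31/(1−0.4821) = 10.2529 °C.
With doubled cloud: g' = 0.5551, ΔT' = 5.31/(1−0.5551) = 11.9353 °C.
Change = 11.9353 − 10.2529 = 1.68 °C.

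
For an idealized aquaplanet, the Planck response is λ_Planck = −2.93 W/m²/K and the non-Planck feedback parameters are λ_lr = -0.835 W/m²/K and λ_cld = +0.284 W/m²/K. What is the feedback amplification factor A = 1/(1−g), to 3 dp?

0.842

Convert to gains: g_lr = -0.835/2.93 = -0.285; g_cld = 0.284/2.93 = 0.09693.
Total gain g = -0.18807.
A = 1/(1 + 0.18807) = 0.842.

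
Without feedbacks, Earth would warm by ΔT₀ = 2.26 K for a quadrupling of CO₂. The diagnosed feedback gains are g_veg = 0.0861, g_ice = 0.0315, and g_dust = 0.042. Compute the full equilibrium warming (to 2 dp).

2.69 K

Total gain g = 0.0861 + 0.0315 + 0.042 = 0.1596.
Amplification A = 1/(1 − 0.1596) = 1.19.
ΔT = 2.26 × 1.19 = 2.69 K.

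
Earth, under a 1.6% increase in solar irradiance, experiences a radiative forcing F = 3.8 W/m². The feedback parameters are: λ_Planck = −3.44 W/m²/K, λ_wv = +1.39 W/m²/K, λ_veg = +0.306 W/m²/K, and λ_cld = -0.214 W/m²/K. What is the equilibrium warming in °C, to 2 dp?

Net feedback parameter λ = (−3.44) + (+1.39) + (+0.306) + (-0.214) = -1.958 W/m²/K.
ΔT = −F/λ = −3.8/(-1.958) = 1.94 °C.

1.94 °C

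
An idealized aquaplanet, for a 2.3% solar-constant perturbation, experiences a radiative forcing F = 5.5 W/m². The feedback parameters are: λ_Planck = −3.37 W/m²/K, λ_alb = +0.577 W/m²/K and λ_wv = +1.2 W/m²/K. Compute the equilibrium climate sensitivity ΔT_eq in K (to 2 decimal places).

Net feedback parameter λ = (−3.37) + (+0.577) + (+1.2) = -1.593 W/m²/K.
ΔT = −F/λ = −5.5/(-1.593) = 3.45 K.

3.45 K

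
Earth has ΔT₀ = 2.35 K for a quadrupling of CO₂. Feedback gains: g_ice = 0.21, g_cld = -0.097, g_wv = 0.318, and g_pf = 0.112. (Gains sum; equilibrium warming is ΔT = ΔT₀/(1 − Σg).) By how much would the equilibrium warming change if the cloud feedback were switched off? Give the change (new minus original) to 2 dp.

1.39 K

Original: g = 0.543, ΔT = 2.35/(1−0.543) = 5.1422 K.
Without cloud: g' = 0.64, ΔT' = 2.35/(1−0.64) = 6.5278 K.
Change = 6.5278 − 5.1422 = 1.39 K.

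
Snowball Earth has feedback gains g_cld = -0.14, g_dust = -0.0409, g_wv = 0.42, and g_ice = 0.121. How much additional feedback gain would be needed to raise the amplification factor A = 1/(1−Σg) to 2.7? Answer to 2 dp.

0.27

Current total gain = 0.3601.
Target gain for A = 2.7: g* = 1 − 1/2.7 = 0.6296.
Additional gain needed = 0.6296 − 0.3601 = 0.27.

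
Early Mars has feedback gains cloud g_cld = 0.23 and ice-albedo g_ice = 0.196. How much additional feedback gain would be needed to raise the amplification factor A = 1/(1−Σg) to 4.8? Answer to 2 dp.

Current total gain = 0.426.
Target gain for A = 4.8: g* = 1 − 1/4.8 = 0.7917.
Additional gain needed = 0.7917 − 0.426 = 0.37.

0.37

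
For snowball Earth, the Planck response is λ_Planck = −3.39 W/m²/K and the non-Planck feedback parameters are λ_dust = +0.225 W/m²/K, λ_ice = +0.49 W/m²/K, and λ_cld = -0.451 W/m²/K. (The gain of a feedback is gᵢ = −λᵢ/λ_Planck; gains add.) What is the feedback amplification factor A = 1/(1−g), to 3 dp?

Convert to gains: g_dust = 0.225/3.39 = 0.06637; g_ice = 0.49/3.39 = 0.1445; g_cld = -0.451/3.39 = -0.133.
Total gain g = 0.07787.
A = 1/(1 − 0.07787) = 1.084.

1.084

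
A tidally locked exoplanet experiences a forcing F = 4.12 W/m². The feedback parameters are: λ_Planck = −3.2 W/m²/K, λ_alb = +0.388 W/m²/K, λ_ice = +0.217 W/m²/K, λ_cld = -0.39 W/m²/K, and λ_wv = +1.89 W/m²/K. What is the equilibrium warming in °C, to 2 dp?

Net feedback parameter λ = (−3.2) + (+0.388) + (+0.217) + (-0.39) + (+1.89) = -1.095 W/m²/K.
ΔT = −F/λ = −4.12/(-1.095) = 3.76 °C.

3.76 °C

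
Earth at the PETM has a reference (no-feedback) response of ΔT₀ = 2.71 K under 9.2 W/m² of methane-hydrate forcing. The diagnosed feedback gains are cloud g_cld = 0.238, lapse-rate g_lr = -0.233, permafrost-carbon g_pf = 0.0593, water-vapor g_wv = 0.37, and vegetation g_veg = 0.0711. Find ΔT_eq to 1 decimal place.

Total gain g = 0.238 − 0.233 + 0.0593 + 0.37 + 0.0711 = 0.5054.
Amplification A = 1/(1 − 0.5054) = 2.022.
ΔT = 2.71 × 2.022 = 5.5 K.

5.5 K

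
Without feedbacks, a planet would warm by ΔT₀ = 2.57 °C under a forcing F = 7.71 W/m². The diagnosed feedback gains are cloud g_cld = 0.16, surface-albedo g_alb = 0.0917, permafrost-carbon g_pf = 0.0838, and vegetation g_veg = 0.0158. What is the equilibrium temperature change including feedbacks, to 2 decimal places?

Total gain g = 0.16 + 0.0917 + 0.0838 + 0.0158 = 0.3513.
Amplification A = 1/(1 − 0.3513) = 1.542.
ΔT = 2.57 × 1.542 = 3.96 °C.

3.96 °C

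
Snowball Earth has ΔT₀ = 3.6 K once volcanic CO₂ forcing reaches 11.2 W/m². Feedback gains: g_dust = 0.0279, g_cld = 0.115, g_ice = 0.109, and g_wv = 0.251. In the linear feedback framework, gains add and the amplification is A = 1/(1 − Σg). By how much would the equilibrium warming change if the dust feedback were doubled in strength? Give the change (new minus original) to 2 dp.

0.43 K

Original: g = 0.5029, ΔT = 3.6/(1−0.5029) = 7.2420 K.
With doubled dust: g' = 0.5308, ΔT' = 3.6/(1−0.5308) = 7.6726 K.
Change = 7.6726 − 7.2420 = 0.43 K.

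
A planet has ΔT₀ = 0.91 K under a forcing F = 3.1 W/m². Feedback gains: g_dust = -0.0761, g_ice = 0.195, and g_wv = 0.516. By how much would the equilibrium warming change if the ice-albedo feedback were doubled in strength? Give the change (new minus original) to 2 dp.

Original: g = 0.6349, ΔT = 0.91/(1−0.6349) = 2.4925 K.
With doubled ice-albedo: g' = 0.8299, ΔT' = 0.91/(1−0.8299) = 5.3498 K.
Change = 5.3498 − 2.4925 = 2.86 K.

2.86 K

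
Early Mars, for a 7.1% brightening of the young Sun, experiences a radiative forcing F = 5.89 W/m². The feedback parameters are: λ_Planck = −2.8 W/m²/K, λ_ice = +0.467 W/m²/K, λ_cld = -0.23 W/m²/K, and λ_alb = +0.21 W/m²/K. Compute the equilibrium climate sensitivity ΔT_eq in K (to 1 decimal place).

2.5 K

Net feedback parameter λ = (−2.8) + (+0.467) + (-0.23) + (+0.21) = -2.353 W/m²/K.
ΔT = −F/λ = −5.89/(-2.353) = 2.5 K.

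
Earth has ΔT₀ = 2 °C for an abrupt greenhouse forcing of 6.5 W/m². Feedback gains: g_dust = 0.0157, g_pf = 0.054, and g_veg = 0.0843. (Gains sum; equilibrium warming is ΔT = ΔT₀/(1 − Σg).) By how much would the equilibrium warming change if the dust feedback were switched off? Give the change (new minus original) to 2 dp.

Original: g = 0.154, ΔT = 2/(1−0.154) = 2.3641 °C.
Without dust: g' = 0.1383, ΔT' = 2/(1−0.1383) = 2.3210 °C.
Change = 2.3210 − 2.3641 = -0.04 °C.

-0.04 °C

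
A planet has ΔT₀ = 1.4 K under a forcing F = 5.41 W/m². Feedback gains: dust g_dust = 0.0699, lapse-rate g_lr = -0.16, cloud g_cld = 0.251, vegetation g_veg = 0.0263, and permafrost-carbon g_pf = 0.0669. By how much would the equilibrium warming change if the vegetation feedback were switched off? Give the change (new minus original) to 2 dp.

-0.06 K

Original: g = 0.2541, ΔT = 1.4/(1−0.2541) = 1.8769 K.
Without vegetation: g' = 0.2278, ΔT' = 1.4/(1−0.2278) = 1.8130 K.
Change = 1.8130 − 1.8769 = -0.06 K.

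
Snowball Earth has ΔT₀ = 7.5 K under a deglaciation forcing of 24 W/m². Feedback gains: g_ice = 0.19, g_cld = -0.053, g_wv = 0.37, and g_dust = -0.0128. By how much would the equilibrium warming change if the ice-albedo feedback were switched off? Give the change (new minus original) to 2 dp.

Original: g = 0.4942, ΔT = 7.5/(1−0.4942) = 14.8280 K.
Without ice-albedo: g' = 0.3042, ΔT' = 7.5/(1−0.3042) = 10.7790 K.
Change = 10.7790 − 14.8280 = -4.05 K.

-4.05 K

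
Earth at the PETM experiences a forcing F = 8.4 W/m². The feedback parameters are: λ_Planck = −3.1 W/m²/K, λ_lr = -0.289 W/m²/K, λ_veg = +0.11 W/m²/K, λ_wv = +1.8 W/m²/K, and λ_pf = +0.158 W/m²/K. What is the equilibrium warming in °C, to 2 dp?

6.36 °C

Net feedback parameter λ = (−3.1) + (-0.289) + (+0.11) + (+1.8) + (+0.158) = -1.321 W/m²/K.
ΔT = −F/λ = −8.4/(-1.321) = 6.36 °C.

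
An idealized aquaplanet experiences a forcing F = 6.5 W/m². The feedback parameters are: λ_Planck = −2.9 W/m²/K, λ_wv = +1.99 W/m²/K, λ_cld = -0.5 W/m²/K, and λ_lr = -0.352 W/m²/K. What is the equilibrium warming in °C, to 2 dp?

3.69 °C

Net feedback parameter λ = (−2.9) + (+1.99) + (-0.5) + (-0.352) = -1.762 W/m²/K.
ΔT = −F/λ = −6.5/(-1.762) = 3.69 °C.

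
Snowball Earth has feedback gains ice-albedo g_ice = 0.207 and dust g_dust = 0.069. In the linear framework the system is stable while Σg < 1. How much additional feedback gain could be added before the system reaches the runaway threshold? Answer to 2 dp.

Current total gain = 0.207 + 0.069 = 0.276.
Margin to runaway = 1 − 0.276 = 0.72.

0.72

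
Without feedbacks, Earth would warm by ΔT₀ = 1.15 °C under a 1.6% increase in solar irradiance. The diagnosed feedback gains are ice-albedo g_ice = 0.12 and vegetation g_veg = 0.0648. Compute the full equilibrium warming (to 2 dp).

Total gain g = 0.12 + 0.0648 = 0.1848.
Amplification A = 1/(1 − 0.1848) = 1.227.
ΔT = 1.15 × 1.227 = 1.41 °C.

1.41 °C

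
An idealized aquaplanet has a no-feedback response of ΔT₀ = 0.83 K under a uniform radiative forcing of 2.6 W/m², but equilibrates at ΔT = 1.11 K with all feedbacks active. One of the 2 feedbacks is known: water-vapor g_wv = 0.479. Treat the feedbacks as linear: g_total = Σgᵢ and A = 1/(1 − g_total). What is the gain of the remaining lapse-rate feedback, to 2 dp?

-0.23

Amplification A = ΔT/ΔT₀ = 1.11/0.83 = 1.337.
Total gain g = 1 − 1/A = 1 − 1/1.337 = 0.2521.
The known gain is 0.479.
g_lr = 0.2521 − 0.479 = -0.23.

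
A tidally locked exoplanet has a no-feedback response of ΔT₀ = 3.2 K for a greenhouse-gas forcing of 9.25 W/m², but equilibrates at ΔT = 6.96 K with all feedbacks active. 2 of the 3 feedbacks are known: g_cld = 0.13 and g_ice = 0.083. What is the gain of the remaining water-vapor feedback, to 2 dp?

Amplification A = ΔT/ΔT₀ = 6.96/3.2 = 2.175.
Total gain g = 1 − 1/A = 1 − 1/2.175 = 0.5402.
Known gains sum to 0.13 + 0.083 = 0.213.
g_wv = 0.5402 − 0.213 = 0.33.

0.33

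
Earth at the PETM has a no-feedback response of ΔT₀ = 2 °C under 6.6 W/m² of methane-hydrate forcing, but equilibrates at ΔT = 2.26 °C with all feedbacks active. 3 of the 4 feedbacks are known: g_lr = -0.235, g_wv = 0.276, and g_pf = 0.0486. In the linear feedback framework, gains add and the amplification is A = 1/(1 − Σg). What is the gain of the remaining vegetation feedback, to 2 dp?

0.03

Amplification A = ΔT/ΔT₀ = 2.26/2 = 1.13.
Total gain g = 1 − 1/A = 1 − 1/1.13 = 0.115.
Known gains sum to -0.235 + 0.276 + 0.0486 = 0.0896.
g_veg = 0.115 − 0.0896 = 0.03.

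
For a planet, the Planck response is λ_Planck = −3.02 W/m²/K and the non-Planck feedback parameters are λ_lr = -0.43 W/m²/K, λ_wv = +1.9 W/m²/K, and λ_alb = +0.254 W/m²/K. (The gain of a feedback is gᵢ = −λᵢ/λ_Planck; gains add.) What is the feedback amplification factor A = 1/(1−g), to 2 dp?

2.33

Convert to gains: g_lr = -0.43/3.02 = -0.1424; g_wv = 1.9/3.02 = 0.6291; g_alb = 0.254/3.02 = 0.08411.
Total gain g = 0.57081.
A = 1/(1 − 0.57081) = 2.33.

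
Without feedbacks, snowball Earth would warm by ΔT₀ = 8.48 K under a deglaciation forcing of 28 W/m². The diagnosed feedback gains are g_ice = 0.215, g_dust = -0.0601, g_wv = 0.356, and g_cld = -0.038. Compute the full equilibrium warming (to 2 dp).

Total gain g = 0.215 − 0.0601 + 0.356 − 0.038 = 0.4729.
Amplification A = 1/(1 − 0.4729) = 1.897.
ΔT = 8.48 × 1.897 = 16.09 K.

16.09 K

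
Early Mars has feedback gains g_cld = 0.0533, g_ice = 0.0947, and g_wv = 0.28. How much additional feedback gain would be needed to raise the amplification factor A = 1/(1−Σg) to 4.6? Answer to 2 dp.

Current total gain = 0.428.
Target gain for A = 4.6: g* = 1 − 1/4.6 = 0.7826.
Additional gain needed = 0.7826 − 0.428 = 0.35.

0.35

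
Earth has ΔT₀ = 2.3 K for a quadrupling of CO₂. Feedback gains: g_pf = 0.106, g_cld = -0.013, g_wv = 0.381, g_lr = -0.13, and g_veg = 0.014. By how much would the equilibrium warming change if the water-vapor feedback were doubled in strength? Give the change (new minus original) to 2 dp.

5.23 K

Original: g = 0.358, ΔT = 2.3/(1−0.358) = 3.5826 K.
With doubled water-vapor: g' = 0.739, ΔT' = 2.3/(1−0.739) = 8.8123 K.
Change = 8.8123 − 3.5826 = 5.23 K.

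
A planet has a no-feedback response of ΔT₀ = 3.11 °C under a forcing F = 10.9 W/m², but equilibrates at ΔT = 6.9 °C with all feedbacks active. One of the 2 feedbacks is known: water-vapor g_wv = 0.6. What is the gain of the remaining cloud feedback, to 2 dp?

-0.05

Amplification A = ΔT/ΔT₀ = 6.9/3.11 = 2.219.
Total gain g = 1 − 1/A = 1 − 1/2.219 = 0.5493.
The known gain is 0.6.
g_cld = 0.5493 − 0.6 = -0.05.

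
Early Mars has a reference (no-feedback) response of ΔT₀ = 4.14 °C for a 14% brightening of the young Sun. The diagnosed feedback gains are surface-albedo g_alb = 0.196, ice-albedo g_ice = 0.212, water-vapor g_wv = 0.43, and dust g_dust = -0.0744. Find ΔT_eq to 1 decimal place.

Total gain g = 0.196 + 0.212 + 0.43 − 0.0744 = 0.7636.
Amplification A = 1/(1 − 0.7636) = 4.23.
ΔT = 4.14 × 4.23 = 17.5 °C.

17.5 °C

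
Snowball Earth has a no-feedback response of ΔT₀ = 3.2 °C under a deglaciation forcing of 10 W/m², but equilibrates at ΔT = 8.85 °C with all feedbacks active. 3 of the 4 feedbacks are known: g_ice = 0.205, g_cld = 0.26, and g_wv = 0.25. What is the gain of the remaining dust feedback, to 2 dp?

-0.08

Amplification A = ΔT/ΔT₀ = 8.85/3.2 = 2.766.
Total gain g = 1 − 1/A = 1 − 1/2.766 = 0.6385.
Known gains sum to 0.205 + 0.26 + 0.25 = 0.715.
g_dust = 0.6385 − 0.715 = -0.08.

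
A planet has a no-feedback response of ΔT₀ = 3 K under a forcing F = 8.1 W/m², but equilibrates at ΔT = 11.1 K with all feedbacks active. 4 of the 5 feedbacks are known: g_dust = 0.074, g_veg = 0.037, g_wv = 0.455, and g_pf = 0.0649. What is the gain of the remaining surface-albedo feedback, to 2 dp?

0.10

Amplification A = ΔT/ΔT₀ = 11.1/3 = 3.7.
Total gain g = 1 − 1/A = 1 − 1/3.7 = 0.7297.
Known gains sum to 0.074 + 0.037 + 0.455 + 0.0649 = 0.6309.
g_alb = 0.7297 − 0.6309 = 0.10.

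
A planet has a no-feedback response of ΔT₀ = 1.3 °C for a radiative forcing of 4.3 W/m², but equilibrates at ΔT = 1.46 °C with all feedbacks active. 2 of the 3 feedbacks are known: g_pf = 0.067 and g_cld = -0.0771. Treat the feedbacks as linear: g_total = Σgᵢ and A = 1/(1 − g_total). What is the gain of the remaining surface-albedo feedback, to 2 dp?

Amplification A = ΔT/ΔT₀ = 1.46/1.3 = 1.123.
Total gain g = 1 − 1/A = 1 − 1/1.123 = 0.1095.
Known gains sum to 0.067 − 0.0771 = -0.0101.
g_alb = 0.1095 + 0.0101 = 0.12.

0.12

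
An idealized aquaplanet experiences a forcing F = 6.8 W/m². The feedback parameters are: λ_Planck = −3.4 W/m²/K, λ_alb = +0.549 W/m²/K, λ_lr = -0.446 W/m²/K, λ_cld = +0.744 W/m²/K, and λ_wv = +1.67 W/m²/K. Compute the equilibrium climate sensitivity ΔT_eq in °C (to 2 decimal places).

7.70 °C

Net feedback parameter λ = (−3.4) + (+0.549) + (-0.446) + (+0.744) + (+1.67) = -0.883 W/m²/K.
ΔT = −F/λ = −6.8/(-0.883) = 7.70 °C.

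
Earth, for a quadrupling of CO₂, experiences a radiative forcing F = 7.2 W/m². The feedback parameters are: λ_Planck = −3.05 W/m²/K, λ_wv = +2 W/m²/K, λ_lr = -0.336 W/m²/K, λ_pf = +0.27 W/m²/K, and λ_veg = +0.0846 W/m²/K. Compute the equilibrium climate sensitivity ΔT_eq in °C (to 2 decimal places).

6.98 °C

Net feedback parameter λ = (−3.05) + (+2) + (-0.336) + (+0.27) + (+0.0846) = -1.0314 W/m²/K.
ΔT = −F/λ = −7.2/(-1.0314) = 6.98 °C.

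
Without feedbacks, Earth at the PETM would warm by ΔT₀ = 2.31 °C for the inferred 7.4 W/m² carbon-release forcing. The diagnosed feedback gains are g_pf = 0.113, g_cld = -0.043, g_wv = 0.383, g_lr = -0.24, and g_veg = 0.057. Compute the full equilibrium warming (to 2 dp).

Total gain g = 0.113 − 0.043 + 0.383 − 0.24 + 0.057 = 0.27.
Amplification A = 1/(1 − 0.27) = 1.37.
ΔT = 2.31 × 1.37 = 3.16 °C.

3.16 °C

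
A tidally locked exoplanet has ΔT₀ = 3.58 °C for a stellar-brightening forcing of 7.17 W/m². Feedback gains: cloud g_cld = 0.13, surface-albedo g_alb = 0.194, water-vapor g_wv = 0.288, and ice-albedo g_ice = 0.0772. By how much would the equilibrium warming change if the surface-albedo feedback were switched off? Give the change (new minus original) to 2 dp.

-4.43 °C

Original: g = 0.6892, ΔT = 3.58/(1−0.6892) = 11.5187 °C.
Without surface-albedo: g' = 0.4952, ΔT' = 3.58/(1−0.4952) = 7.0919 °C.
Change = 7.0919 − 11.5187 = -4.43 °C.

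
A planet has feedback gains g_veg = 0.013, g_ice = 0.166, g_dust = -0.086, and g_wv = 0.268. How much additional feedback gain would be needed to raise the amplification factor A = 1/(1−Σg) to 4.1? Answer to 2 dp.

Current total gain = 0.361.
Target gain for A = 4.1: g* = 1 − 1/4.1 = 0.7561.
Additional gain needed = 0.7561 − 0.361 = 0.40.

0.40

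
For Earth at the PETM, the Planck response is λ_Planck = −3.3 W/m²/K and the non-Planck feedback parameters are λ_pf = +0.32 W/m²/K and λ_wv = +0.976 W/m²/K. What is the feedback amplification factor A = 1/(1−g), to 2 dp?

Convert to gains: g_pf = 0.32/3.3 = 0.09697; g_wv = 0.976/3.3 = 0.2958.
Total gain g = 0.39277.
A = 1/(1 − 0.39277) = 1.65.

1.65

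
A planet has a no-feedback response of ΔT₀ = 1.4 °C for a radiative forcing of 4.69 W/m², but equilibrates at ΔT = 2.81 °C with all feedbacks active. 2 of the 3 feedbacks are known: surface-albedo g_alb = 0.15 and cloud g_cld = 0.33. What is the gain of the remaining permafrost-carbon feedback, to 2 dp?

Amplification A = ΔT/ΔT₀ = 2.81/1.4 = 2.007.
Total gain g = 1 − 1/A = 1 − 1/2.007 = 0.5017.
Known gains sum to 0.15 + 0.33 = 0.48.
g_pf = 0.5017 − 0.48 = 0.02.

0.02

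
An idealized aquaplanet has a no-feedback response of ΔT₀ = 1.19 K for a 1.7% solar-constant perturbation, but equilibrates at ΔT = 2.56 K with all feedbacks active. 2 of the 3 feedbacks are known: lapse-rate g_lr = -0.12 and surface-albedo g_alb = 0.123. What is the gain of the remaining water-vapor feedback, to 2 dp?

0.53

Amplification A = ΔT/ΔT₀ = 2.56/1.19 = 2.151.
Total gain g = 1 − 1/A = 1 − 1/2.151 = 0.5351.
Known gains sum to -0.12 + 0.123 = 0.003.
g_wv = 0.5351 − 0.003 = 0.53.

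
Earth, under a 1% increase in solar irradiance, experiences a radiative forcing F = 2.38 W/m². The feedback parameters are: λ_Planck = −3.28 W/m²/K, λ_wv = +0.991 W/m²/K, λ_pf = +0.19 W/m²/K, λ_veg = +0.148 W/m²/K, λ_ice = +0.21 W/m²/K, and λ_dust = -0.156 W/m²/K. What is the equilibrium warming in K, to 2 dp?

Net feedback parameter λ = (−3.28) + (+0.991) + (+0.19) + (+0.148) + (+0.21) + (-0.156) = -1.897 W/m²/K.
ΔT = −F/λ = −2.38/(-1.897) = 1.25 K.

1.25 K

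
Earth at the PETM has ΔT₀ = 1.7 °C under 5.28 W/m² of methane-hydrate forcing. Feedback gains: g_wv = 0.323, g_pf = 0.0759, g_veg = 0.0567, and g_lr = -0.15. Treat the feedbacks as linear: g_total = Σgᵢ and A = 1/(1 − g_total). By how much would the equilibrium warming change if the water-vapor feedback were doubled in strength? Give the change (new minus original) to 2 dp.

2.13 °C

Original: g = 0.3056, ΔT = 1.7/(1−0.3056) = 2.4482 °C.
With doubled water-vapor: g' = 0.6286, ΔT' = 1.7/(1−0.6286) = 4.5773 °C.
Change = 4.5773 − 2.4482 = 2.13 °C.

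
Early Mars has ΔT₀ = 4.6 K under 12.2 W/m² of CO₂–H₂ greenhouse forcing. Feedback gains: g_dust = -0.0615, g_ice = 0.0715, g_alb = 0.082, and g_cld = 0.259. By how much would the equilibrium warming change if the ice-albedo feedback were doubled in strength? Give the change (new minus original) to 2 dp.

0.88 K

Original: g = 0.351, ΔT = 4.6/(1−0.351) = 7.0878 K.
With doubled ice-albedo: g' = 0.4225, ΔT' = 4.6/(1−0.4225) = 7.9654 K.
Change = 7.9654 − 7.0878 = 0.88 K.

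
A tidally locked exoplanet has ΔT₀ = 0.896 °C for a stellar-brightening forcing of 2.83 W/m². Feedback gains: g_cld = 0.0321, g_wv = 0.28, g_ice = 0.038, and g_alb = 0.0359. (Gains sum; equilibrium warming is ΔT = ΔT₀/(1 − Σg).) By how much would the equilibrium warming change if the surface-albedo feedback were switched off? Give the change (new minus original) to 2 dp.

-0.08 °C

Original: g = 0.386, ΔT = 0.896/(1−0.386) = 1.4593 °C.
Without surface-albedo: g' = 0.3501, ΔT' = 0.896/(1−0.3501) = 1.3787 °C.
Change = 1.3787 − 1.4593 = -0.08 °C.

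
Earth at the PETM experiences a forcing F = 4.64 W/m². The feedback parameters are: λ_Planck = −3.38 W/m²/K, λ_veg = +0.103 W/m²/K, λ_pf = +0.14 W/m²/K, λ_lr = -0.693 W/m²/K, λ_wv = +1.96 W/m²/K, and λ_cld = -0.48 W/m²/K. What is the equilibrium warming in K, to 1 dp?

Net feedback parameter λ = (−3.38) + (+0.103) + (+0.14) + (-0.693) + (+1.96) + (-0.48) = -2.35 W/m²/K.
ΔT = −F/λ = −4.64/(-2.35) = 2.0 K.

2.0 K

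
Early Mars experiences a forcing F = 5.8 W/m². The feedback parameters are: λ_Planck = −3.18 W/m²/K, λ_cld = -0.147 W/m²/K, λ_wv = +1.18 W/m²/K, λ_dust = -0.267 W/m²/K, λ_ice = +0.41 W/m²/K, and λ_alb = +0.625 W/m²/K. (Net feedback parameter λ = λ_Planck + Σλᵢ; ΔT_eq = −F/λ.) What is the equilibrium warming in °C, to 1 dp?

4.2 °C

Net feedback parameter λ = (−3.18) + (-0.147) + (+1.18) + (-0.267) + (+0.41) + (+0.625) = -1.379 W/m²/K.
ΔT = −F/λ = −5.8/(-1.379) = 4.2 °C.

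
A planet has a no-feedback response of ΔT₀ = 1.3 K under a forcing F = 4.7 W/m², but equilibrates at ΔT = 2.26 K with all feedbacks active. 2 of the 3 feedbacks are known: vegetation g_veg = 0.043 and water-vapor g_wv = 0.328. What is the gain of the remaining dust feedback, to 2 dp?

Amplification A = ΔT/ΔT₀ = 2.26/1.3 = 1.738.
Total gain g = 1 − 1/A = 1 − 1/1.738 = 0.4246.
Known gains sum to 0.043 + 0.328 = 0.371.
g_dust = 0.4246 − 0.371 = 0.05.

0.05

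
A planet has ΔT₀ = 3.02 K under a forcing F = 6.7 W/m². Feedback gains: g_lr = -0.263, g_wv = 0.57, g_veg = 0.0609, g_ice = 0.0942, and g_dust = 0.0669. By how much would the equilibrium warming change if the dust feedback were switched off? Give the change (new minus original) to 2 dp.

Original: g = 0.529, ΔT = 3.02/(1−0.529) = 6.4119 K.
Without dust: g' = 0.4621, ΔT' = 3.02/(1−0.4621) = 5.6144 K.
Change = 5.6144 − 6.4119 = -0.80 K.

-0.80 K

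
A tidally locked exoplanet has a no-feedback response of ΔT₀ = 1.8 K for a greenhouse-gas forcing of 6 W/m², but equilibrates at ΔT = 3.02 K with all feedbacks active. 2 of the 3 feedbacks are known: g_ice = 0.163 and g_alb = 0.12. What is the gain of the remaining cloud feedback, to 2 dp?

Amplification A = ΔT/ΔT₀ = 3.02/1.8 = 1.678.
Total gain g = 1 − 1/A = 1 − 1/1.678 = 0.4041.
Known gains sum to 0.163 + 0.12 = 0.283.
g_cld = 0.4041 − 0.283 = 0.12.

0.12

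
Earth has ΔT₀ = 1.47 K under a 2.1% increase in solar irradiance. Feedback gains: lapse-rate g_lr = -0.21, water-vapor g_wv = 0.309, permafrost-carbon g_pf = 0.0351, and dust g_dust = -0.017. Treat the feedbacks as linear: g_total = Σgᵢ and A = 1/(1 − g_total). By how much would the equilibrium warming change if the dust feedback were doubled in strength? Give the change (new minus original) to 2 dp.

-0.03 K

Original: g = 0.1171, ΔT = 1.47/(1−0.1171) = 1.6650 K.
With doubled dust: g' = 0.1001, ΔT' = 1.47/(1−0.1001) = 1.6335 K.
Change = 1.6335 − 1.6650 = -0.03 K.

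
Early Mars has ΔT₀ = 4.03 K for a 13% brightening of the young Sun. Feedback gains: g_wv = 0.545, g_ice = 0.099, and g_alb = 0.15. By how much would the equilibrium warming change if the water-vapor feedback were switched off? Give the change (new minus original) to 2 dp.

Original: g = 0.794, ΔT = 4.03/(1−0.794) = 19.5631 K.
Without water-vapor: g' = 0.249, ΔT' = 4.03/(1−0.249) = 5.3662 K.
Change = 5.3662 − 19.5631 = -14.20 K.

-14.20 K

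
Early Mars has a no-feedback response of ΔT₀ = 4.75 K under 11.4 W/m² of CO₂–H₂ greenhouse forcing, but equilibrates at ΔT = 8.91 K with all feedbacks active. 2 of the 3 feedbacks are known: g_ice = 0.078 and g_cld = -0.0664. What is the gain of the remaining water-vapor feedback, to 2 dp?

0.46

Amplification A = ΔT/ΔT₀ = 8.91/4.75 = 1.876.
Total gain g = 1 − 1/A = 1 − 1/1.876 = 0.467.
Known gains sum to 0.078 − 0.0664 = 0.0116.
g_wv = 0.467 − 0.0116 = 0.46.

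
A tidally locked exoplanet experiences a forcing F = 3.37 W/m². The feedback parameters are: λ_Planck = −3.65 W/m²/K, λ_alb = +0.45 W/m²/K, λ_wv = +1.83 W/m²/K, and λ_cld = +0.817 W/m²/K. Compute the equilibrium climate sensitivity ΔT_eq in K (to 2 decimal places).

Net feedback parameter λ = (−3.65) + (+0.45) + (+1.83) + (+0.817) = -0.553 W/m²/K.
ΔT = −F/λ = −3.37/(-0.553) = 6.09 K.

6.09 K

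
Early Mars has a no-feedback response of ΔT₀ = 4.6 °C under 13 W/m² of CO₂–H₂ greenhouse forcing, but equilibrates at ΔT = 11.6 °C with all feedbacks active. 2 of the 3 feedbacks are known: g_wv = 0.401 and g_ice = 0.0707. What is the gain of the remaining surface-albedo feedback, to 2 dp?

0.13

Amplification A = ΔT/ΔT₀ = 11.6/4.6 = 2.522.
Total gain g = 1 − 1/A = 1 − 1/2.522 = 0.6035.
Known gains sum to 0.401 + 0.0707 = 0.4717.
g_alb = 0.6035 − 0.4717 = 0.13.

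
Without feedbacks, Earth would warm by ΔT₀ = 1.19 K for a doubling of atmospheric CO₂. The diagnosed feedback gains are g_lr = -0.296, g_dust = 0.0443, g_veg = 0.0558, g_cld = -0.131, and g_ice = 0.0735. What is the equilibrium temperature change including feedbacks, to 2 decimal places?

Total gain g = -0.296 + 0.0443 + 0.0558 − 0.131 + 0.0735 = -0.2534.
Amplification A = 1/(1 + 0.2534) = 0.7978.
ΔT = 1.19 × 0.7978 = 0.95 K.

0.95 K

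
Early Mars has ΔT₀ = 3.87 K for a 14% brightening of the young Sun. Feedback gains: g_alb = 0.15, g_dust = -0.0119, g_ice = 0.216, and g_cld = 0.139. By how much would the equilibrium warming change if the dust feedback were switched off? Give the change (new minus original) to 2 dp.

Original: g = 0.4931, ΔT = 3.87/(1−0.4931) = 7.6346 K.
Without dust: g' = 0.505, ΔT' = 3.87/(1−0.505) = 7.8182 K.
Change = 7.8182 − 7.6346 = 0.18 K.

0.18 K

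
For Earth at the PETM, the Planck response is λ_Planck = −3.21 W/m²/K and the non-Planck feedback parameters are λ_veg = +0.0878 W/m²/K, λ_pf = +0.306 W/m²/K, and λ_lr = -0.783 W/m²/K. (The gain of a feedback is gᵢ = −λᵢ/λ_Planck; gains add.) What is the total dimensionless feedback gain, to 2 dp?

-0.12

Convert to gains: g_veg = 0.0878/3.21 = 0.02735; g_pf = 0.306/3.21 = 0.09533; g_lr = -0.783/3.21 = -0.2439.
Total gain g = -0.12122.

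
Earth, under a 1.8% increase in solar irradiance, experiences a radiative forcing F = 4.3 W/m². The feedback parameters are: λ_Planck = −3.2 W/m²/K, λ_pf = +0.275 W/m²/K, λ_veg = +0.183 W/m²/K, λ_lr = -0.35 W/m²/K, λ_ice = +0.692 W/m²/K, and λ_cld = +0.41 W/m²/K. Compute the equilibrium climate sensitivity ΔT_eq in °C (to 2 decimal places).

2.16 °C

Net feedback parameter λ = (−3.2) + (+0.275) + (+0.183) + (-0.35) + (+0.692) + (+0.41) = -1.99 W/m²/K.
ΔT = −F/λ = −4.3/(-1.99) = 2.16 °C.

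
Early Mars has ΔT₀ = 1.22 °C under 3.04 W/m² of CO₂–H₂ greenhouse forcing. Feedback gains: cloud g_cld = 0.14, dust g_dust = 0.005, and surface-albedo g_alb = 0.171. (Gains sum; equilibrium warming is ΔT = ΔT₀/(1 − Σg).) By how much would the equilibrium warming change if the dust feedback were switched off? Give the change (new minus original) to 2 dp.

Original: g = 0.316, ΔT = 1.22/(1−0.316) = 1.7836 °C.
Without dust: g' = 0.311, ΔT' = 1.22/(1−0.311) = 1.7707 °C.
Change = 1.7707 − 1.7836 = -0.01 °C.

-0.01 °C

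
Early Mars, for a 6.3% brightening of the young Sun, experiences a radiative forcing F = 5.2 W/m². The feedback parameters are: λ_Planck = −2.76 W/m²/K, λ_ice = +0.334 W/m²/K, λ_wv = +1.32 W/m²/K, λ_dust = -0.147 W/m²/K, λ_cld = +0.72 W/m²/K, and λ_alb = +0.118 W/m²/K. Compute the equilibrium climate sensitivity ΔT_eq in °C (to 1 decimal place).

Net feedback parameter λ = (−2.76) + (+0.334) + (+1.32) + (-0.147) + (+0.72) + (+0.118) = -0.415 W/m²/K.
ΔT = −F/λ = −5.2/(-0.415) = 12.5 °C.

12.5 °C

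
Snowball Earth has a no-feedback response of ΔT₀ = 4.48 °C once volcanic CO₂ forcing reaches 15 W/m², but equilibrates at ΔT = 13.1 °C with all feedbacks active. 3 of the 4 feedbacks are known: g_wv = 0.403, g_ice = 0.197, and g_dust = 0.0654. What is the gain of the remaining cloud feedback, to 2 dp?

Amplification A = ΔT/ΔT₀ = 13.1/4.48 = 2.924.
Total gain g = 1 − 1/A = 1 − 1/2.924 = 0.658.
Known gains sum to 0.403 + 0.197 + 0.0654 = 0.6654.
g_cld = 0.658 − 0.6654 = -0.01.

-0.01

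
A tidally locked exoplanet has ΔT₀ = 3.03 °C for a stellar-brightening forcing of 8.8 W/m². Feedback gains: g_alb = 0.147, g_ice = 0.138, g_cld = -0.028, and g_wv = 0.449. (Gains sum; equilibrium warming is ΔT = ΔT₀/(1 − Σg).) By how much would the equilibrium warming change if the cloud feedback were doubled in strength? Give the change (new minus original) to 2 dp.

Original: g = 0.706, ΔT = 3.03/(1−0.706) = 10.3061 °C.
With doubled cloud: g' = 0.678, ΔT' = 3.03/(1−0.678) = 9.4099 °C.
Change = 9.4099 − 10.3061 = -0.90 °C.

-0.90 °C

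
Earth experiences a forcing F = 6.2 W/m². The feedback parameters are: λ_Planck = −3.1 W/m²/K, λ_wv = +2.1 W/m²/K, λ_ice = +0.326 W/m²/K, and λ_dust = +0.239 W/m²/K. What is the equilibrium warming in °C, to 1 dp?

Net feedback parameter λ = (−3.1) + (+2.1) + (+0.326) + (+0.239) = -0.435 W/m²/K.
ΔT = −F/λ = −6.2/(-0.435) = 14.3 °C.

14.3 °C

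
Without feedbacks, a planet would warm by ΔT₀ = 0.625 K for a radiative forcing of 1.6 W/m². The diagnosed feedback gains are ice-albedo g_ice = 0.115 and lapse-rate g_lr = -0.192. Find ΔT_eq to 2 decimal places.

Total gain g = 0.115 − 0.192 = -0.077.
Amplification A = 1/(1 + 0.077) = 0.9285.
ΔT = 0.625 × 0.9285 = 0.58 K.

0.58 K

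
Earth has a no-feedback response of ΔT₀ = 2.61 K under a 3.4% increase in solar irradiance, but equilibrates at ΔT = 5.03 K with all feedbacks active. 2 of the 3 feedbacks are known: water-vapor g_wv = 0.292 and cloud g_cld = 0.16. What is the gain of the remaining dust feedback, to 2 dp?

Amplification A = ΔT/ΔT₀ = 5.03/2.61 = 1.927.
Total gain g = 1 − 1/A = 1 − 1/1.927 = 0.4811.
Known gains sum to 0.292 + 0.16 = 0.452.
g_dust = 0.4811 − 0.452 = 0.03.

0.03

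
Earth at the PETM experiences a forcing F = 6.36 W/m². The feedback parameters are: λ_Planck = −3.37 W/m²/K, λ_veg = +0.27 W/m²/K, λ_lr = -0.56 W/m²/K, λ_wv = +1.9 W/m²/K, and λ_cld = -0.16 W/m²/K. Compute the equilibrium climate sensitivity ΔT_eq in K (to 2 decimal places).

Net feedback parameter λ = (−3.37) + (+0.27) + (-0.56) + (+1.9) + (-0.16) = -1.92 W/m²/K.
ΔT = −F/λ = −6.36/(-1.92) = 3.31 K.

3.31 K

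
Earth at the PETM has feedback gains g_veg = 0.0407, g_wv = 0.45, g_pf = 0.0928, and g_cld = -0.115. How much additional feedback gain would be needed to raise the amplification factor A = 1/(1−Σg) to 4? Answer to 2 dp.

0.28

Current total gain = 0.4685.
Target gain for A = 4: g* = 1 − 1/4 = 0.75.
Additional gain needed = 0.75 − 0.4685 = 0.28.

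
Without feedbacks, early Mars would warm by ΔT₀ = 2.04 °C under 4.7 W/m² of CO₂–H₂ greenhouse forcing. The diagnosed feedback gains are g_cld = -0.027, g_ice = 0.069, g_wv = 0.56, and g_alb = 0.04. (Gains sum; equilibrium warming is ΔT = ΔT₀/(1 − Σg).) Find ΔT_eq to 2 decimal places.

5.70 °C

Total gain g = -0.027 + 0.069 + 0.56 + 0.04 = 0.642.
Amplification A = 1/(1 − 0.642) = 2.793.
ΔT = 2.04 × 2.793 = 5.70 °C.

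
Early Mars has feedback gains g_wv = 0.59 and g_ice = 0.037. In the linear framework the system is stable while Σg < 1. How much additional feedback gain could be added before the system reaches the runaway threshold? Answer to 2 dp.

Current total gain = 0.59 + 0.037 = 0.627.
Margin to runaway = 1 − 0.627 = 0.37.

0.37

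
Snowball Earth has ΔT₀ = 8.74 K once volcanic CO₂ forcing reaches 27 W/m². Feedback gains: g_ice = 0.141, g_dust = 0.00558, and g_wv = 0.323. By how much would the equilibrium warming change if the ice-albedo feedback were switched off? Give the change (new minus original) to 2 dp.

Original: g = 0.46958, ΔT = 8.74/(1−0.46958) = 16.4775 K.
Without ice-albedo: g' = 0.32858, ΔT' = 8.74/(1−0.32858) = 13.0172 K.
Change = 13.0172 − 16.4775 = -3.46 K.

-3.46 K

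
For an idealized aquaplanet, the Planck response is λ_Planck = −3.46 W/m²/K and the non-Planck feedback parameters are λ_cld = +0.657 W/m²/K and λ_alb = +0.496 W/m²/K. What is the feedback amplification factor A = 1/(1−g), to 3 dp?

1.500

Convert to gains: g_cld = 0.657/3.46 = 0.1899; g_alb = 0.496/3.46 = 0.1434.
Total gain g = 0.3333.
A = 1/(1 − 0.3333) = 1.500.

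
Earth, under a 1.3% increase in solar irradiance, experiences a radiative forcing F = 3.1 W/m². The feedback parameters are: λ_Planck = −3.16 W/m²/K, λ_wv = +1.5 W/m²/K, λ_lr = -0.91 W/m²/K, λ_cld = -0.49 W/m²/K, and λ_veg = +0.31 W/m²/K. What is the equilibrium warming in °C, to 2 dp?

1.13 °C

Net feedback parameter λ = (−3.16) + (+1.5) + (-0.91) + (-0.49) + (+0.31) = -2.75 W/m²/K.
ΔT = −F/λ = −3.1/(-2.75) = 1.13 °C.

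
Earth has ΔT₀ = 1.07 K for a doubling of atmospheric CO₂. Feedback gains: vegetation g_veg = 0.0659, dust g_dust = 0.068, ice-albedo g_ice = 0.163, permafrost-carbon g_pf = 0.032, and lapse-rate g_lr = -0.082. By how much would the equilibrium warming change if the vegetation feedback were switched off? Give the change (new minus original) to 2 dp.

Original: g = 0.2469, ΔT = 1.07/(1−0.2469) = 1.4208 K.
Without vegetation: g' = 0.181, ΔT' = 1.07/(1−0.181) = 1.3065 K.
Change = 1.3065 − 1.4208 = -0.11 K.

-0.11 K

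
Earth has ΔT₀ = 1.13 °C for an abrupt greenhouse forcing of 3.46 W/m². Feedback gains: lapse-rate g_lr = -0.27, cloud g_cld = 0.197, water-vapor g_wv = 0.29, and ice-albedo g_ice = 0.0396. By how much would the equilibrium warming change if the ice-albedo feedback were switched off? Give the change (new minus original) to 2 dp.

Original: g = 0.2566, ΔT = 1.13/(1−0.2566) = 1.5200 °C.
Without ice-albedo: g' = 0.217, ΔT' = 1.13/(1−0.217) = 1.4432 °C.
Change = 1.4432 − 1.5200 = -0.08 °C.

-0.08 °C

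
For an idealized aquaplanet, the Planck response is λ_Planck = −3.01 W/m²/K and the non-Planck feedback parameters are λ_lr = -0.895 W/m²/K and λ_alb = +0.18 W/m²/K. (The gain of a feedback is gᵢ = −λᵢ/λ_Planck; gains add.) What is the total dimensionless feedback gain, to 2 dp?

Convert to gains: g_lr = -0.895/3.01 = -0.2973; g_alb = 0.18/3.01 = 0.0598.
Total gain g = -0.2375.

-0.24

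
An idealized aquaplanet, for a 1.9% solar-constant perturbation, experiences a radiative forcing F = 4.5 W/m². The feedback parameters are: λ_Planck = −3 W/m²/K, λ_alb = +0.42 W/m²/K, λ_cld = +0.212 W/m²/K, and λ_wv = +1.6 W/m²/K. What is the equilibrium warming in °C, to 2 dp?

Net feedback parameter λ = (−3) + (+0.42) + (+0.212) + (+1.6) = -0.768 W/m²/K.
ΔT = −F/λ = −4.5/(-0.768) = 5.86 °C.

5.86 °C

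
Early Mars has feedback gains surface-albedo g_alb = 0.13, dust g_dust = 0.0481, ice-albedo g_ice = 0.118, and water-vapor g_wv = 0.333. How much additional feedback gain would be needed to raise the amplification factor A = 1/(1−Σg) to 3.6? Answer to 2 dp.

0.09

Current total gain = 0.6291.
Target gain for A = 3.6: g* = 1 − 1/3.6 = 0.7222.
Additional gain needed = 0.7222 − 0.6291 = 0.09.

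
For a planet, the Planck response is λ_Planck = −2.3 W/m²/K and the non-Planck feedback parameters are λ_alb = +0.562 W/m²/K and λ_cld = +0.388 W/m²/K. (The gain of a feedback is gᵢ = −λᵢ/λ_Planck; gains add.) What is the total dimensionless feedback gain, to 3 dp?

Convert to gains: g_alb = 0.562/2.3 = 0.2443; g_cld = 0.388/2.3 = 0.1687.
Total gain g = 0.413.

0.413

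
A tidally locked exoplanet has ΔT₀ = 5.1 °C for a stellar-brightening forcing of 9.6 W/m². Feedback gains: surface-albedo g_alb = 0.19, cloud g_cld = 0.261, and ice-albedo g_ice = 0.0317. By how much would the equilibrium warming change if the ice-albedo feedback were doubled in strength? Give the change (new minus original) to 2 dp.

Original: g = 0.4827, ΔT = 5.1/(1−0.4827) = 9.8589 °C.
With doubled ice-albedo: g' = 0.5144, ΔT' = 5.1/(1−0.5144) = 10.5025 °C.
Change = 10.5025 − 9.8589 = 0.64 °C.

0.64 °C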